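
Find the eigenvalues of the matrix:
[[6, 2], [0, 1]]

Characteristic equation: det(A - λI) = 0
λ² - (trace)λ + (det) = 0
trace = 6 + 1 = 7, det = (6)(1) - (2)(0) = 6
λ² - (7)λ + (6) = 0
λ = (7 ± √((7)² - 4·(6))) / 2 = (7 ± √25) / 2
Solving: λ = 1, 6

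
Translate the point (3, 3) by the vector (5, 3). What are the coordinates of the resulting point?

Translation by (5, 3) (homogeneous matrix [[1, 0, 5], [0, 1, 3], [0, 0, 1]]):
x' = 3 + 5 = 8
y' = 3 + 3 = 6
Result: (8, 6)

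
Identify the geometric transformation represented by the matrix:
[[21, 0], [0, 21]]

This matrix represents: uniform scaling by factor 21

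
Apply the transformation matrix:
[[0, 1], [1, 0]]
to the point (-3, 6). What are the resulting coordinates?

Matrix multiplication:
[[0, 1], [1, 0]] × [-3, 6]ᵀ
= [(0)(-3) + (1)(6), (1)(-3) + (0)(6)]ᵀ
= [6, -3]ᵀ
Result: (6, -3)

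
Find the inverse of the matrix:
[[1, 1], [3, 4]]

For [[a,b],[c,d]], inverse = (1/det)·[[d,-b],[-c,a]]
det = (1)(4) - (1)(3) = 4 - 3 = 1
Inverse = [[4, -1], [-3, 1]]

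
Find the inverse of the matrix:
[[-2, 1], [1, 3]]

For [[a,b],[c,d]], inverse = (1/det)·[[d,-b],[-c,a]]
det = (-2)(3) - (1)(1) = -6 - 1 = -7
Inverse = (1/-7)·[[3, -1], [-1, -2]]
= [[-3/7, 1/7], [1/7, 2/7]]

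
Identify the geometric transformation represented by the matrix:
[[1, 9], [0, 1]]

This matrix represents: horizontal shear with factor 9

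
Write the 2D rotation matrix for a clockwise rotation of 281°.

Rotation matrix formula: [[cos θ, -sin θ], [sin θ, cos θ]]
A clockwise rotation by 281° is equivalent to a counterclockwise rotation by -281°.
For θ = -281°:
cos(-281°) = 0.1908
sin(-281°) = 0.9816
Result: [[0.1908, -0.9816], [0.9816, 0.1908]]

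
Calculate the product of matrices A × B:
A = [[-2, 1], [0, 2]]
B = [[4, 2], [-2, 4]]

Matrix multiplication:
C[0][0] = -2×4 + 1×-2 = -10
C[0][1] = -2×2 + 1×4 = 0
C[1][0] = 0×4 + 2×-2 = -4
C[1][1] = 0×2 + 2×4 = 8
Result: [[-10, 0], [-4, 8]]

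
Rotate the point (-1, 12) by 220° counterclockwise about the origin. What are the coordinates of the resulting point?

Rotation matrix for 220°: [[cos 220°, -sin 220°], [sin 220°, cos 220°]] ≈ [[-0.766044, 0.642788], [-0.642788, -0.766044]]
[[-0.766044, 0.642788], [-0.642788, -0.766044]] × [-1, 12]ᵀ ≈ [8.4795, -8.5497]ᵀ
Result: (8.4795, -8.5497)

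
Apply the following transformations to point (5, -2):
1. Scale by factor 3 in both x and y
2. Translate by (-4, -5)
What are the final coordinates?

Step 1: Scale (5, -2) by 3 → (15, -6)
Step 2: Translate by (-4, -5) → (11, -11)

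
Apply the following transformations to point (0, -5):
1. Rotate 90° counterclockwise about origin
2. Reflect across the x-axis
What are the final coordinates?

Step 1: Rotate 90° → (5, 0)
Step 2: Reflect across x-axis → (5, 0)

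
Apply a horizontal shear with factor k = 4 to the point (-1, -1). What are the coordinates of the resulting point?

Shear matrix for horizontal shear with factor k = 4:
[[1, 4], [0, 1]]
Result: (-1, -1) → (-5, -1)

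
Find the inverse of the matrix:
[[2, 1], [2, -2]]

For [[a,b],[c,d]], inverse = (1/det)·[[d,-b],[-c,a]]
det = (2)(-2) - (1)(2) = -4 - 2 = -6
Inverse = (1/-6)·[[-2, -1], [-2, 2]]
= [[1/3, 1/6], [1/3, -1/3]]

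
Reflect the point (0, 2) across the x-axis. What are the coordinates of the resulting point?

Reflection across x-axis: (0, 2) → (0, -2)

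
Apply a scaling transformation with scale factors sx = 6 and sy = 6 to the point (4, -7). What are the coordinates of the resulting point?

Scaling matrix:
[[6, 0], [0, 6]]
Result: (4 × 6, -7 × 6) = (24, -42)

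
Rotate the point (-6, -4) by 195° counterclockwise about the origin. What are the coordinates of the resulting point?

Rotation matrix for 195°: [[cos 195°, -sin 195°], [sin 195°, cos 195°]] ≈ [[-0.965926, 0.258819], [-0.258819, -0.965926]]
[[-0.965926, 0.258819], [-0.258819, -0.965926]] × [-6, -4]ᵀ ≈ [4.7603, 5.4166]ᵀ
Result: (4.7603, 5.4166)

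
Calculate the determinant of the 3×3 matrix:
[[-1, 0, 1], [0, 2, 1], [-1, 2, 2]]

Expansion along first row:
det = -1·det([[2,1],[2,2]]) - 0·det([[0,1],[-1,2]]) + 1·det([[0,2],[-1,2]])
    = -1·(2·2 - 1·2) - 0·(0·2 - 1·-1) + 1·(0·2 - 2·-1)
    = -1·2 - 0·1 + 1·2
    = -2 + 0 + 2 = 0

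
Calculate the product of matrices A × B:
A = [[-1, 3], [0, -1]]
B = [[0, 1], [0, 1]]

Matrix multiplication:
C[0][0] = -1×0 + 3×0 = 0
C[0][1] = -1×1 + 3×1 = 2
C[1][0] = 0×0 + -1×0 = 0
C[1][1] = 0×1 + -1×1 = -1
Result: [[0, 2], [0, -1]]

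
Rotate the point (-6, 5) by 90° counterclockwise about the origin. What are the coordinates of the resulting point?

Rotation matrix for 90°: [[cos 90°, -sin 90°], [sin 90°, cos 90°]] = [[0, -1], [1, 0]]
[[0, -1], [1, 0]] × [-6, 5]ᵀ = [-5, -6]ᵀ
Result: (-5, -6)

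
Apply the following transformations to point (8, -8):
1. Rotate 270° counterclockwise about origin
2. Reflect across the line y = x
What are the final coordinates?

Step 1: Rotate 270° → (-8, -8)
Step 2: Reflect across line y = x → (-8, -8)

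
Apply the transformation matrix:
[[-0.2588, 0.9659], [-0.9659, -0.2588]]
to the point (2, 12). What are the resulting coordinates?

Matrix multiplication:
[[-0.2588, 0.9659], [-0.9659, -0.2588]] × [2, 12]ᵀ
= [(-0.2588)(2) + (0.9659)(12), (-0.9659)(2) + (-0.2588)(12)]ᵀ
= [11.0732, -5.0374]ᵀ
Result: (11.0732, -5.0374)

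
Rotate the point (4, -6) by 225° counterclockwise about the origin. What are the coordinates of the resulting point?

Rotation matrix for 225°: [[cos 225°, -sin 225°], [sin 225°, cos 225°]] ≈ [[-0.707107, 0.707107], [-0.707107, -0.707107]]
[[-0.707107, 0.707107], [-0.707107, -0.707107]] × [4, -6]ᵀ ≈ [-7.0711, 1.4142]ᵀ
Result: (-7.0711, 1.4142)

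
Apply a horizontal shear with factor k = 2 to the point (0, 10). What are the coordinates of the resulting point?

Shear matrix for horizontal shear with factor k = 2:
[[1, 2], [0, 1]]
Result: (0, 10) → (20, 10)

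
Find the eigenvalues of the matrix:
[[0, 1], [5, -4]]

Characteristic equation: det(A - λI) = 0
λ² - (trace)λ + (det) = 0
trace = 0 + -4 = -4, det = (0)(-4) - (1)(5) = -5
λ² - (-4)λ + (-5) = 0
λ = (-4 ± √((-4)² - 4·(-5))) / 2 = (-4 ± √36) / 2
Solving: λ = -5, 1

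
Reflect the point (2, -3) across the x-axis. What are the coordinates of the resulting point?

Reflection across x-axis: (2, -3) → (2, 3)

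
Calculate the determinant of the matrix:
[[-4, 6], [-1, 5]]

For a 2×2 matrix [[a, b], [c, d]], det = ad - bc
det = (-4)(5) - (6)(-1) = -20 - -6 = -14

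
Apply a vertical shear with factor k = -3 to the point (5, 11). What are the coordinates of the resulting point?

Shear matrix for vertical shear with factor k = -3:
[[1, 0], [-3, 1]]
Result: (5, 11) → (5, -4)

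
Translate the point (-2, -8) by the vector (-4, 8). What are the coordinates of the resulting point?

Translation by (-4, 8) (homogeneous matrix [[1, 0, -4], [0, 1, 8], [0, 0, 1]]):
x' = -2 + -4 = -6
y' = -8 + 8 = 0
Result: (-6, 0)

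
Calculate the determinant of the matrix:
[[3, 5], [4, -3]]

For a 2×2 matrix [[a, b], [c, d]], det = ad - bc
det = (3)(-3) - (5)(4) = -9 - 20 = -29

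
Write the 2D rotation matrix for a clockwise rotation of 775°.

Rotation matrix formula: [[cos θ, -sin θ], [sin θ, cos θ]]
A clockwise rotation by 775° is equivalent to a counterclockwise rotation by -775°.
For θ = -775°:
cos(-775°) = 0.5736
sin(-775°) = -0.8192
Result: [[0.5736, 0.8192], [-0.8192, 0.5736]]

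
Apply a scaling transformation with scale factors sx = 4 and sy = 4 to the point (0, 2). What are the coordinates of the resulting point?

Scaling matrix:
[[4, 0], [0, 4]]
Result: (0 × 4, 2 × 4) = (0, 8)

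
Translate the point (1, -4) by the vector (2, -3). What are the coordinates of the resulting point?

Translation by (2, -3) (homogeneous matrix [[1, 0, 2], [0, 1, -3], [0, 0, 1]]):
x' = 1 + 2 = 3
y' = -4 + -3 = -7
Result: (3, -7)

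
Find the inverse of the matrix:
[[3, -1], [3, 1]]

For [[a,b],[c,d]], inverse = (1/det)·[[d,-b],[-c,a]]
det = (3)(1) - (-1)(3) = 3 - -3 = 6
Inverse = (1/6)·[[1, 1], [-3, 3]]
= [[1/6, 1/6], [-1/2, 1/2]]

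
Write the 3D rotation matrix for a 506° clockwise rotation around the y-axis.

Rotation matrix for clockwise 506° around y-axis:
A clockwise rotation by 506° is a counterclockwise rotation by -506°.
cos(-506°) = -0.8290, sin(-506°) = -0.5592
Result: [[-0.8290, 0, -0.5592], [0, 1, 0], [0.5592, 0, -0.8290]]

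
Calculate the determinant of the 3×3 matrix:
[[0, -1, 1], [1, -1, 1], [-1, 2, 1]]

Expansion along first row:
det = 0·det([[-1,1],[2,1]]) - -1·det([[1,1],[-1,1]]) + 1·det([[1,-1],[-1,2]])
    = 0·(-1·1 - 1·2) - -1·(1·1 - 1·-1) + 1·(1·2 - -1·-1)
    = 0·-3 - -1·2 + 1·1
    = 0 + 2 + 1 = 3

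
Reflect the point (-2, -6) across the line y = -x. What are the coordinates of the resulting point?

Reflection across line y = -x: (-2, -6) → (6, 2)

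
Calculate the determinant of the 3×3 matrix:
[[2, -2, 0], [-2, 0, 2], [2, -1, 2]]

Expansion along first row:
det = 2·det([[0,2],[-1,2]]) - -2·det([[-2,2],[2,2]]) + 0·det([[-2,0],[2,-1]])
    = 2·(0·2 - 2·-1) - -2·(-2·2 - 2·2) + 0·(-2·-1 - 0·2)
    = 2·2 - -2·-8 + 0·2
    = 4 + -16 + 0 = -12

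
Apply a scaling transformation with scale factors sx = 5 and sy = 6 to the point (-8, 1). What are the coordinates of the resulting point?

Scaling matrix:
[[5, 0], [0, 6]]
Result: (-8 × 5, 1 × 6) = (-40, 6)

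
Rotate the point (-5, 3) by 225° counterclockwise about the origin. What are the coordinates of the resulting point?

Rotation matrix for 225°: [[cos 225°, -sin 225°], [sin 225°, cos 225°]] ≈ [[-0.707107, 0.707107], [-0.707107, -0.707107]]
[[-0.707107, 0.707107], [-0.707107, -0.707107]] × [-5, 3]ᵀ ≈ [5.6569, 1.4142]ᵀ
Result: (5.6569, 1.4142)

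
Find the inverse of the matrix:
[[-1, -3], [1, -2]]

For [[a,b],[c,d]], inverse = (1/det)·[[d,-b],[-c,a]]
det = (-1)(-2) - (-3)(1) = 2 - -3 = 5
Inverse = (1/5)·[[-2, 3], [-1, -1]]
= [[-2/5, 3/5], [-1/5, -1/5]]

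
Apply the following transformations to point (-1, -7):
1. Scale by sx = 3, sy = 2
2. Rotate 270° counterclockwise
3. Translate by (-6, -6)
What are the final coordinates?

Step 1: Scale → (-3, -14)
Step 2: Rotate 270° → (-14, 3)
Step 3: Translate → (-20, -3)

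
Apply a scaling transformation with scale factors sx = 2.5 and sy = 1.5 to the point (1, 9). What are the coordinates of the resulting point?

Scaling matrix:
[[2.50, 0], [0, 1.50]]
Result: (1 × 2.5, 9 × 1.5) = (2.5, 13.5)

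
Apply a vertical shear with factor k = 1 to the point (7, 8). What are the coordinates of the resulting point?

Shear matrix for vertical shear with factor k = 1:
[[1, 0], [1, 1]]
Result: (7, 8) → (7, 15)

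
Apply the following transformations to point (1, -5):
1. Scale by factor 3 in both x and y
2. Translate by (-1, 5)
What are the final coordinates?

Step 1: Scale (1, -5) by 3 → (3, -15)
Step 2: Translate by (-1, 5) → (2, -10)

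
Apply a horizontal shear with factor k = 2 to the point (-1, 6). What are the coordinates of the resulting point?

Shear matrix for horizontal shear with factor k = 2:
[[1, 2], [0, 1]]
Result: (-1, 6) → (11, 6)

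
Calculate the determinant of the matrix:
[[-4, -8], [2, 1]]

For a 2×2 matrix [[a, b], [c, d]], det = ad - bc
det = (-4)(1) - (-8)(2) = -4 - -16 = 12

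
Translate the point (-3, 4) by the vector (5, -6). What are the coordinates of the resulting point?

Translation by (5, -6) (homogeneous matrix [[1, 0, 5], [0, 1, -6], [0, 0, 1]]):
x' = -3 + 5 = 2
y' = 4 + -6 = -2
Result: (2, -2)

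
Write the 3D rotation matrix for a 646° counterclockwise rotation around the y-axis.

Rotation matrix for counterclockwise 646° around y-axis:
cos(646°) = 0.2756, sin(646°) = -0.9613
Result: [[0.2756, 0, -0.9613], [0, 1, 0], [0.9613, 0, 0.2756]]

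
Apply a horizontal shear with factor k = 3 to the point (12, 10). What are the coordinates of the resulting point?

Shear matrix for horizontal shear with factor k = 3:
[[1, 3], [0, 1]]
Result: (12, 10) → (42, 10)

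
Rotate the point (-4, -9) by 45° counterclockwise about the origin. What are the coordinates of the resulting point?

Rotation matrix for 45°: [[cos 45°, -sin 45°], [sin 45°, cos 45°]] ≈ [[0.707107, -0.707107], [0.707107, 0.707107]]
[[0.707107, -0.707107], [0.707107, 0.707107]] × [-4, -9]ᵀ ≈ [3.5355, -9.1924]ᵀ
Result: (3.5355, -9.1924)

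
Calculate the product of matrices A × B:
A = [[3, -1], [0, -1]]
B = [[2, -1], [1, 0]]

Matrix multiplication:
C[0][0] = 3×2 + -1×1 = 5
C[0][1] = 3×-1 + -1×0 = -3
C[1][0] = 0×2 + -1×1 = -1
C[1][1] = 0×-1 + -1×0 = 0
Result: [[5, -3], [-1, 0]]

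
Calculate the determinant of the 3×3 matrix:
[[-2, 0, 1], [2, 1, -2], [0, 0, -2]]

Expansion along first row:
det = -2·det([[1,-2],[0,-2]]) - 0·det([[2,-2],[0,-2]]) + 1·det([[2,1],[0,0]])
    = -2·(1·-2 - -2·0) - 0·(2·-2 - -2·0) + 1·(2·0 - 1·0)
    = -2·-2 - 0·-4 + 1·0
    = 4 + 0 + 0 = 4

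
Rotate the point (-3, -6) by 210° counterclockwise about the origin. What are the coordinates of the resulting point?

Rotation matrix for 210°: [[cos 210°, -sin 210°], [sin 210°, cos 210°]] ≈ [[-0.866025, 0.500000], [-0.500000, -0.866025]]
[[-0.866025, 0.500000], [-0.500000, -0.866025]] × [-3, -6]ᵀ ≈ [-0.4019, 6.6962]ᵀ
Result: (-0.4019, 6.6962)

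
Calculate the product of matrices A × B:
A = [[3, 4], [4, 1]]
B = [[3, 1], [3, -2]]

Matrix multiplication:
C[0][0] = 3×3 + 4×3 = 21
C[0][1] = 3×1 + 4×-2 = -5
C[1][0] = 4×3 + 1×3 = 15
C[1][1] = 4×1 + 1×-2 = 2
Result: [[21, -5], [15, 2]]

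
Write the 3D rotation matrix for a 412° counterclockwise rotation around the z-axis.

Rotation matrix for counterclockwise 412° around z-axis:
cos(412°) = 0.6157, sin(412°) = 0.7880
Result: [[0.6157, -0.7880, 0], [0.7880, 0.6157, 0], [0, 0, 1]]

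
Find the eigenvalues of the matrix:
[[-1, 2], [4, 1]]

Characteristic equation: det(A - λI) = 0
λ² - (trace)λ + (det) = 0
trace = -1 + 1 = 0, det = (-1)(1) - (2)(4) = -9
λ² - (0)λ + (-9) = 0
λ = (0 ± √((0)² - 4·(-9))) / 2 = (0 ± √36) / 2
Solving: λ = -3, 3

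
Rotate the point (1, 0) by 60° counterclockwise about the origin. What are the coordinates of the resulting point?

Rotation matrix for 60°: [[cos 60°, -sin 60°], [sin 60°, cos 60°]] ≈ [[0.500000, -0.866025], [0.866025, 0.500000]]
[[0.500000, -0.866025], [0.866025, 0.500000]] × [1, 0]ᵀ ≈ [0.5000, 0.8660]ᵀ
Result: (0.5000, 0.8660)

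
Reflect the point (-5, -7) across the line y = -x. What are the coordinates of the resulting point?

Reflection across line y = -x: (-5, -7) → (7, 5)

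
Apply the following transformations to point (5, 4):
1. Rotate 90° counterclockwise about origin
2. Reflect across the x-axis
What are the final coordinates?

Step 1: Rotate 90° → (-4, 5)
Step 2: Reflect across x-axis → (-4, -5)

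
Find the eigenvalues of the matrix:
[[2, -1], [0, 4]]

Characteristic equation: det(A - λI) = 0
λ² - (trace)λ + (det) = 0
trace = 2 + 4 = 6, det = (2)(4) - (-1)(0) = 8
λ² - (6)λ + (8) = 0
λ = (6 ± √((6)² - 4·(8))) / 2 = (6 ± √4) / 2
Solving: λ = 2, 4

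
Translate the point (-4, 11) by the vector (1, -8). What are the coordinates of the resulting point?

Translation by (1, -8) (homogeneous matrix [[1, 0, 1], [0, 1, -8], [0, 0, 1]]):
x' = -4 + 1 = -3
y' = 11 + -8 = 3
Result: (-3, 3)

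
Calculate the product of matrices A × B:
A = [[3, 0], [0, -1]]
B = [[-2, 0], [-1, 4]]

Matrix multiplication:
C[0][0] = 3×-2 + 0×-1 = -6
C[0][1] = 3×0 + 0×4 = 0
C[1][0] = 0×-2 + -1×-1 = 1
C[1][1] = 0×0 + -1×4 = -4
Result: [[-6, 0], [1, -4]]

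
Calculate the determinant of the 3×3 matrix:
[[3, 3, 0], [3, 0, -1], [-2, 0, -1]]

Expansion along first row:
det = 3·det([[0,-1],[0,-1]]) - 3·det([[3,-1],[-2,-1]]) + 0·det([[3,0],[-2,0]])
    = 3·(0·-1 - -1·0) - 3·(3·-1 - -1·-2) + 0·(3·0 - 0·-2)
    = 3·0 - 3·-5 + 0·0
    = 0 + 15 + 0 = 15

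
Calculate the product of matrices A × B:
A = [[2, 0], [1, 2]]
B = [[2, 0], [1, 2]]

Matrix multiplication:
C[0][0] = 2×2 + 0×1 = 4
C[0][1] = 2×0 + 0×2 = 0
C[1][0] = 1×2 + 2×1 = 4
C[1][1] = 1×0 + 2×2 = 4
Result: [[4, 0], [4, 4]]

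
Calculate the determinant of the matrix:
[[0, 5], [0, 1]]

For a 2×2 matrix [[a, b], [c, d]], det = ad - bc
det = (0)(1) - (5)(0) = 0 - 0 = 0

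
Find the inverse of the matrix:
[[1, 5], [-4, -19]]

For [[a,b],[c,d]], inverse = (1/det)·[[d,-b],[-c,a]]
det = (1)(-19) - (5)(-4) = -19 - -20 = 1
Inverse = [[-19, -5], [4, 1]]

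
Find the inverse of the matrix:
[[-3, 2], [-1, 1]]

For [[a,b],[c,d]], inverse = (1/det)·[[d,-b],[-c,a]]
det = (-3)(1) - (2)(-1) = -3 - -2 = -1
Inverse = (1/-1)·[[1, -2], [1, -3]]
= [[-1, 2], [-1, 3]]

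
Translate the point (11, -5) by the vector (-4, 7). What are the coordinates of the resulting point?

Translation by (-4, 7) (homogeneous matrix [[1, 0, -4], [0, 1, 7], [0, 0, 1]]):
x' = 11 + -4 = 7
y' = -5 + 7 = 2
Result: (7, 2)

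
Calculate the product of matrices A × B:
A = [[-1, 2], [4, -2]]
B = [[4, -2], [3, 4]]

Matrix multiplication:
C[0][0] = -1×4 + 2×3 = 2
C[0][1] = -1×-2 + 2×4 = 10
C[1][0] = 4×4 + -2×3 = 10
C[1][1] = 4×-2 + -2×4 = -16
Result: [[2, 10], [10, -16]]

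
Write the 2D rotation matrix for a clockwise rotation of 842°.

Rotation matrix formula: [[cos θ, -sin θ], [sin θ, cos θ]]
A clockwise rotation by 842° is equivalent to a counterclockwise rotation by -842°.
For θ = -842°:
cos(-842°) = -0.5299
sin(-842°) = -0.8480
Result: [[-0.5299, 0.8480], [-0.8480, -0.5299]]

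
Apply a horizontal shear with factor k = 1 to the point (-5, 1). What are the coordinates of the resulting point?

Shear matrix for horizontal shear with factor k = 1:
[[1, 1], [0, 1]]
Result: (-5, 1) → (-4, 1)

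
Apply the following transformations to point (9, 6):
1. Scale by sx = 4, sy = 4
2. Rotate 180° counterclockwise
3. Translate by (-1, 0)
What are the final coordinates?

Step 1: Scale → (36, 24)
Step 2: Rotate 180° → (-36, -24)
Step 3: Translate → (-37, -24)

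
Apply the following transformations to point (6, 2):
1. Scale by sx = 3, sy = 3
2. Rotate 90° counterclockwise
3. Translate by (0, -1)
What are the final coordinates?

Step 1: Scale → (18, 6)
Step 2: Rotate 90° → (-6, 18)
Step 3: Translate → (-6, 17)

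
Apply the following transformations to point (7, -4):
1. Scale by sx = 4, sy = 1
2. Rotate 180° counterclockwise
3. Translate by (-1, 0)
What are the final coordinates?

Step 1: Scale → (28, -4)
Step 2: Rotate 180° → (-28, 4)
Step 3: Translate → (-29, 4)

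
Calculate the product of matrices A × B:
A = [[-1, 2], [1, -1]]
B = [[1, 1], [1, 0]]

Matrix multiplication:
C[0][0] = -1×1 + 2×1 = 1
C[0][1] = -1×1 + 2×0 = -1
C[1][0] = 1×1 + -1×1 = 0
C[1][1] = 1×1 + -1×0 = 1
Result: [[1, -1], [0, 1]]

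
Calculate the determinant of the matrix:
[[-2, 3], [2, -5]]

For a 2×2 matrix [[a, b], [c, d]], det = ad - bc
det = (-2)(-5) - (3)(2) = 10 - 6 = 4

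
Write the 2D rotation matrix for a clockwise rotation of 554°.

Rotation matrix formula: [[cos θ, -sin θ], [sin θ, cos θ]]
A clockwise rotation by 554° is equivalent to a counterclockwise rotation by -554°.
For θ = -554°:
cos(-554°) = -0.9703
sin(-554°) = 0.2419
Result: [[-0.9703, -0.2419], [0.2419, -0.9703]]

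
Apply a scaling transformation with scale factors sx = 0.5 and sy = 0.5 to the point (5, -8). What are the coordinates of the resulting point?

Scaling matrix:
[[0.50, 0], [0, 0.50]]
Result: (5 × 0.5, -8 × 0.5) = (2.5, -4)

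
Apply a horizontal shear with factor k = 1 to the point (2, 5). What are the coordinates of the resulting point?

Shear matrix for horizontal shear with factor k = 1:
[[1, 1], [0, 1]]
Result: (2, 5) → (7, 5)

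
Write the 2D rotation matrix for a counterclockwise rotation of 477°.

Rotation matrix formula: [[cos θ, -sin θ], [sin θ, cos θ]]
For θ = 477°:
cos(477°) = -0.4540
sin(477°) = 0.8910
Result: [[-0.4540, -0.8910], [0.8910, -0.4540]]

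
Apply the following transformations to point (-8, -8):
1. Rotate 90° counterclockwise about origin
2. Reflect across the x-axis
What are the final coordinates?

Step 1: Rotate 90° → (8, -8)
Step 2: Reflect across x-axis → (8, 8)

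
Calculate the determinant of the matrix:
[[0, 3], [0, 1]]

For a 2×2 matrix [[a, b], [c, d]], det = ad - bc
det = (0)(1) - (3)(0) = 0 - 0 = 0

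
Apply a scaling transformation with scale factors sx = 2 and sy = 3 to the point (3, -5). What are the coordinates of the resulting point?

Scaling matrix:
[[2, 0], [0, 3]]
Result: (3 × 2, -5 × 3) = (6, -15)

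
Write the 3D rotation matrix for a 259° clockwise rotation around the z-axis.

Rotation matrix for clockwise 259° around z-axis:
A clockwise rotation by 259° is a counterclockwise rotation by -259°.
cos(-259°) = -0.1908, sin(-259°) = 0.9816
Result: [[-0.1908, -0.9816, 0], [0.9816, -0.1908, 0], [0, 0, 1]]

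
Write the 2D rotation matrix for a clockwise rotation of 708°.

Rotation matrix formula: [[cos θ, -sin θ], [sin θ, cos θ]]
A clockwise rotation by 708° is equivalent to a counterclockwise rotation by -708°.
For θ = -708°:
cos(-708°) = 0.9781
sin(-708°) = 0.2079
Result: [[0.9781, -0.2079], [0.2079, 0.9781]]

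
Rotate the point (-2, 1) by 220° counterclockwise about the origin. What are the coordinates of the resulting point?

Rotation matrix for 220°: [[cos 220°, -sin 220°], [sin 220°, cos 220°]] ≈ [[-0.766044, 0.642788], [-0.642788, -0.766044]]
[[-0.766044, 0.642788], [-0.642788, -0.766044]] × [-2, 1]ᵀ ≈ [2.1749, 0.5195]ᵀ
Result: (2.1749, 0.5195)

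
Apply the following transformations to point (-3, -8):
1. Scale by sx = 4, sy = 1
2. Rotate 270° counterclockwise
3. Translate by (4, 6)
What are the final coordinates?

Step 1: Scale → (-12, -8)
Step 2: Rotate 270° → (-8, 12)
Step 3: Translate → (-4, 18)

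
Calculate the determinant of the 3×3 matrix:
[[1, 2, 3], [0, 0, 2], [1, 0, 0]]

Expansion along first row:
det = 1·det([[0,2],[0,0]]) - 2·det([[0,2],[1,0]]) + 3·det([[0,0],[1,0]])
    = 1·(0·0 - 2·0) - 2·(0·0 - 2·1) + 3·(0·0 - 0·1)
    = 1·0 - 2·-2 + 3·0
    = 0 + 4 + 0 = 4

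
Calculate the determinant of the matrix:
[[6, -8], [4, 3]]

For a 2×2 matrix [[a, b], [c, d]], det = ad - bc
det = (6)(3) - (-8)(4) = 18 - -32 = 50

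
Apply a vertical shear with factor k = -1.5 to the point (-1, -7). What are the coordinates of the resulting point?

Shear matrix for vertical shear with factor k = -1.5:
[[1, 0], [-1.50, 1]]
Result: (-1, -7) → (-1, -5.5)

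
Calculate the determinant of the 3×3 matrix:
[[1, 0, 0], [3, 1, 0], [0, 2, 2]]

Expansion along first row:
det = 1·det([[1,0],[2,2]]) - 0·det([[3,0],[0,2]]) + 0·det([[3,1],[0,2]])
    = 1·(1·2 - 0·2) - 0·(3·2 - 0·0) + 0·(3·2 - 1·0)
    = 1·2 - 0·6 + 0·6
    = 2 + 0 + 0 = 2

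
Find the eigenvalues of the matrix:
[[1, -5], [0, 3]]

Characteristic equation: det(A - λI) = 0
λ² - (trace)λ + (det) = 0
trace = 1 + 3 = 4, det = (1)(3) - (-5)(0) = 3
λ² - (4)λ + (3) = 0
λ = (4 ± √((4)² - 4·(3))) / 2 = (4 ± √4) / 2
Solving: λ = 1, 3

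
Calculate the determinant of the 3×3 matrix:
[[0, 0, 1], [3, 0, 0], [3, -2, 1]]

Expansion along first row:
det = 0·det([[0,0],[-2,1]]) - 0·det([[3,0],[3,1]]) + 1·det([[3,0],[3,-2]])
    = 0·(0·1 - 0·-2) - 0·(3·1 - 0·3) + 1·(3·-2 - 0·3)
    = 0·0 - 0·3 + 1·-6
    = 0 + 0 + -6 = -6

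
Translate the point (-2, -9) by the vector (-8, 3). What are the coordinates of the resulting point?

Translation by (-8, 3) (homogeneous matrix [[1, 0, -8], [0, 1, 3], [0, 0, 1]]):
x' = -2 + -8 = -10
y' = -9 + 3 = -6
Result: (-10, -6)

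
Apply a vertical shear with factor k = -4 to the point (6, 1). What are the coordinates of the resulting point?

Shear matrix for vertical shear with factor k = -4:
[[1, 0], [-4, 1]]
Result: (6, 1) → (6, -23)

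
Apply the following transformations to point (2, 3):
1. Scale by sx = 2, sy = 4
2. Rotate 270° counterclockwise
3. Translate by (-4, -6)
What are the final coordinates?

Step 1: Scale → (4, 12)
Step 2: Rotate 270° → (12, -4)
Step 3: Translate → (8, -10)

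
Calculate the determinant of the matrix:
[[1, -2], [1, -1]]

For a 2×2 matrix [[a, b], [c, d]], det = ad - bc
det = (1)(-1) - (-2)(1) = -1 - -2 = 1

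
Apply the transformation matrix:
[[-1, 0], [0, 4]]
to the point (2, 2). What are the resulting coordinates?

Matrix multiplication:
[[-1, 0], [0, 4]] × [2, 2]ᵀ
= [(-1)(2) + (0)(2), (0)(2) + (4)(2)]ᵀ
= [-2, 8]ᵀ
Result: (-2, 8)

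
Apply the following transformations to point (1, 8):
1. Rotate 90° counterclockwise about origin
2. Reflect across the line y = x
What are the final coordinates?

Step 1: Rotate 90° → (-8, 1)
Step 2: Reflect across line y = x → (1, -8)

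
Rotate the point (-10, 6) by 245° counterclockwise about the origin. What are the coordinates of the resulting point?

Rotation matrix for 245°: [[cos 245°, -sin 245°], [sin 245°, cos 245°]] ≈ [[-0.422618, 0.906308], [-0.906308, -0.422618]]
[[-0.422618, 0.906308], [-0.906308, -0.422618]] × [-10, 6]ᵀ ≈ [9.6640, 6.5274]ᵀ
Result: (9.6640, 6.5274)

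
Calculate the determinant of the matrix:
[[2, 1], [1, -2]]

For a 2×2 matrix [[a, b], [c, d]], det = ad - bc
det = (2)(-2) - (1)(1) = -4 - 1 = -5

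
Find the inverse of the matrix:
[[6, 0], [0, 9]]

For [[a,b],[c,d]], inverse = (1/det)·[[d,-b],[-c,a]]
det = (6)(9) - (0)(0) = 54 - 0 = 54
Inverse = (1/54)·[[9, 0], [0, 6]]
= [[1/6, 0], [0, 1/9]]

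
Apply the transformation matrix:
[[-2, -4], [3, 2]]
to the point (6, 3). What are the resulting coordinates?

Matrix multiplication:
[[-2, -4], [3, 2]] × [6, 3]ᵀ
= [(-2)(6) + (-4)(3), (3)(6) + (2)(3)]ᵀ
= [-24, 24]ᵀ
Result: (-24, 24)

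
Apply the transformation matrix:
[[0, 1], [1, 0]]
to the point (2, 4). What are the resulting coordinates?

Matrix multiplication:
[[0, 1], [1, 0]] × [2, 4]ᵀ
= [(0)(2) + (1)(4), (1)(2) + (0)(4)]ᵀ
= [4, 2]ᵀ
Result: (4, 2)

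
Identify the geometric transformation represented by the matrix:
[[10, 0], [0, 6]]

This matrix represents: non-uniform scaling by sx = 10, sy = 6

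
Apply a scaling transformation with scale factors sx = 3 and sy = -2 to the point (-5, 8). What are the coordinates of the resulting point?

Scaling matrix:
[[3, 0], [0, -2]]
Result: (-5 × 3, 8 × -2) = (-15, -16)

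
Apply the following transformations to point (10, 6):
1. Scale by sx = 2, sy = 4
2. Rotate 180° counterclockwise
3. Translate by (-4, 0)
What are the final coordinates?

Step 1: Scale → (20, 24)
Step 2: Rotate 180° → (-20, -24)
Step 3: Translate → (-24, -24)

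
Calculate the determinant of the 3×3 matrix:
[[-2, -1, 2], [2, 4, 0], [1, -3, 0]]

Expansion along first row:
det = -2·det([[4,0],[-3,0]]) - -1·det([[2,0],[1,0]]) + 2·det([[2,4],[1,-3]])
    = -2·(4·0 - 0·-3) - -1·(2·0 - 0·1) + 2·(2·-3 - 4·1)
    = -2·0 - -1·0 + 2·-10
    = 0 + 0 + -20 = -20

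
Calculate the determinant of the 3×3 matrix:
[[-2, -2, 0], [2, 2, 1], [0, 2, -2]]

Expansion along first row:
det = -2·det([[2,1],[2,-2]]) - -2·det([[2,1],[0,-2]]) + 0·det([[2,2],[0,2]])
    = -2·(2·-2 - 1·2) - -2·(2·-2 - 1·0) + 0·(2·2 - 2·0)
    = -2·-6 - -2·-4 + 0·4
    = 12 + -8 + 0 = 4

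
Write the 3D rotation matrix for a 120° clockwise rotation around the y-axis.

Rotation matrix for clockwise 120° around y-axis:
A clockwise rotation by 120° is a counterclockwise rotation by -120°.
cos(-120°) = -1/2, sin(-120°) = -√3/2
Result: [[-1/2, 0, -√3/2], [0, 1, 0], [√3/2, 0, -1/2]]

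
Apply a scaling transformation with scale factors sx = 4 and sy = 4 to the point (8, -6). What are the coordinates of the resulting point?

Scaling matrix:
[[4, 0], [0, 4]]
Result: (8 × 4, -6 × 4) = (32, -24)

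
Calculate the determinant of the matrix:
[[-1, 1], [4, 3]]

For a 2×2 matrix [[a, b], [c, d]], det = ad - bc
det = (-1)(3) - (1)(4) = -3 - 4 = -7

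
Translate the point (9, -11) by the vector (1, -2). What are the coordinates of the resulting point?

Translation by (1, -2) (homogeneous matrix [[1, 0, 1], [0, 1, -2], [0, 0, 1]]):
x' = 9 + 1 = 10
y' = -11 + -2 = -13
Result: (10, -13)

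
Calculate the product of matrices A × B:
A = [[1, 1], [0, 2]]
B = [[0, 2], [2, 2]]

Matrix multiplication:
C[0][0] = 1×0 + 1×2 = 2
C[0][1] = 1×2 + 1×2 = 4
C[1][0] = 0×0 + 2×2 = 4
C[1][1] = 0×2 + 2×2 = 4
Result: [[2, 4], [4, 4]]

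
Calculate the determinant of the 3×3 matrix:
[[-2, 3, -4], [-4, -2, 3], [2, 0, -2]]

Expansion along first row:
det = -2·det([[-2,3],[0,-2]]) - 3·det([[-4,3],[2,-2]]) + -4·det([[-4,-2],[2,0]])
    = -2·(-2·-2 - 3·0) - 3·(-4·-2 - 3·2) + -4·(-4·0 - -2·2)
    = -2·4 - 3·2 + -4·4
    = -8 + -6 + -16 = -30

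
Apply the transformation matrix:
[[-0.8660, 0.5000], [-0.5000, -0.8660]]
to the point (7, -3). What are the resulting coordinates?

Matrix multiplication:
[[-0.8660, 0.5000], [-0.5000, -0.8660]] × [7, -3]ᵀ
= [(-0.8660)(7) + (0.5000)(-3), (-0.5000)(7) + (-0.8660)(-3)]ᵀ
= [-7.5620, -0.9020]ᵀ
Result: (-7.5620, -0.9020)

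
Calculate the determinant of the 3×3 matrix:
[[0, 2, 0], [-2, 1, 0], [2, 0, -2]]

Expansion along first row:
det = 0·det([[1,0],[0,-2]]) - 2·det([[-2,0],[2,-2]]) + 0·det([[-2,1],[2,0]])
    = 0·(1·-2 - 0·0) - 2·(-2·-2 - 0·2) + 0·(-2·0 - 1·2)
    = 0·-2 - 2·4 + 0·-2
    = 0 + -8 + 0 = -8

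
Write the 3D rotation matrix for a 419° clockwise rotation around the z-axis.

Rotation matrix for clockwise 419° around z-axis:
A clockwise rotation by 419° is a counterclockwise rotation by -419°.
cos(-419°) = 0.5150, sin(-419°) = -0.8572
Result: [[0.5150, 0.8572, 0], [-0.8572, 0.5150, 0], [0, 0, 1]]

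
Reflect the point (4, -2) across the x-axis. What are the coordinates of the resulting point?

Reflection across x-axis: (4, -2) → (4, 2)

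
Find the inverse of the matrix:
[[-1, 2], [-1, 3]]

For [[a,b],[c,d]], inverse = (1/det)·[[d,-b],[-c,a]]
det = (-1)(3) - (2)(-1) = -3 - -2 = -1
Inverse = (1/-1)·[[3, -2], [1, -1]]
= [[-3, 2], [-1, 1]]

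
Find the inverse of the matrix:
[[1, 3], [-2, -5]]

For [[a,b],[c,d]], inverse = (1/det)·[[d,-b],[-c,a]]
det = (1)(-5) - (3)(-2) = -5 - -6 = 1
Inverse = [[-5, -3], [2, 1]]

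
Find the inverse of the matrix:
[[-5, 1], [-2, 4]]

For [[a,b],[c,d]], inverse = (1/det)·[[d,-b],[-c,a]]
det = (-5)(4) - (1)(-2) = -20 - -2 = -18
Inverse = (1/-18)·[[4, -1], [2, -5]]
= [[-2/9, 1/18], [-1/9, 5/18]]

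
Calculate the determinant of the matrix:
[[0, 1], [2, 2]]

For a 2×2 matrix [[a, b], [c, d]], det = ad - bc
det = (0)(2) - (1)(2) = 0 - 2 = -2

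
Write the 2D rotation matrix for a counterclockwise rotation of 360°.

Rotation matrix formula: [[cos θ, -sin θ], [sin θ, cos θ]]
For θ = 360°:
cos(360°) = 1
sin(360°) = 0
Result: [[1, 0], [0, 1]]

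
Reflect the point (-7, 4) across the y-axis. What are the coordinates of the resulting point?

Reflection across y-axis: (-7, 4) → (7, 4)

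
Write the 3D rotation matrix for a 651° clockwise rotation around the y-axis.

Rotation matrix for clockwise 651° around y-axis:
A clockwise rotation by 651° is a counterclockwise rotation by -651°.
cos(-651°) = 0.3584, sin(-651°) = 0.9336
Result: [[0.3584, 0, 0.9336], [0, 1, 0], [-0.9336, 0, 0.3584]]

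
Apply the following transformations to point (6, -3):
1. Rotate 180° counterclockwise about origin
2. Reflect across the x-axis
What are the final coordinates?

Step 1: Rotate 180° → (-6, 3)
Step 2: Reflect across x-axis → (-6, -3)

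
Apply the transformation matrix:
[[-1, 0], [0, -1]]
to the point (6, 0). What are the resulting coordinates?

Matrix multiplication:
[[-1, 0], [0, -1]] × [6, 0]ᵀ
= [(-1)(6) + (0)(0), (0)(6) + (-1)(0)]ᵀ
= [-6, 0]ᵀ
Result: (-6, 0)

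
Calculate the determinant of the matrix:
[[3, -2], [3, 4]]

For a 2×2 matrix [[a, b], [c, d]], det = ad - bc
det = (3)(4) - (-2)(3) = 12 - -6 = 18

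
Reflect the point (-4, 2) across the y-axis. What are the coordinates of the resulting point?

Reflection across y-axis: (-4, 2) → (4, 2)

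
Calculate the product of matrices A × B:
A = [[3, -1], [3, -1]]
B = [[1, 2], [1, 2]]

Matrix multiplication:
C[0][0] = 3×1 + -1×1 = 2
C[0][1] = 3×2 + -1×2 = 4
C[1][0] = 3×1 + -1×1 = 2
C[1][1] = 3×2 + -1×2 = 4
Result: [[2, 4], [2, 4]]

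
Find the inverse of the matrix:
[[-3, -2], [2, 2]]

For [[a,b],[c,d]], inverse = (1/det)·[[d,-b],[-c,a]]
det = (-3)(2) - (-2)(2) = -6 - -4 = -2
Inverse = (1/-2)·[[2, 2], [-2, -3]]
= [[-1, -1], [1, 3/2]]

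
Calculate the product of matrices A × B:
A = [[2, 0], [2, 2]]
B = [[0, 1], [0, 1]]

Matrix multiplication:
C[0][0] = 2×0 + 0×0 = 0
C[0][1] = 2×1 + 0×1 = 2
C[1][0] = 2×0 + 2×0 = 0
C[1][1] = 2×1 + 2×1 = 4
Result: [[0, 2], [0, 4]]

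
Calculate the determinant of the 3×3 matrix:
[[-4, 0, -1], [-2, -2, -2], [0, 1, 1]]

Expansion along first row:
det = -4·det([[-2,-2],[1,1]]) - 0·det([[-2,-2],[0,1]]) + -1·det([[-2,-2],[0,1]])
    = -4·(-2·1 - -2·1) - 0·(-2·1 - -2·0) + -1·(-2·1 - -2·0)
    = -4·0 - 0·-2 + -1·-2
    = 0 + 0 + 2 = 2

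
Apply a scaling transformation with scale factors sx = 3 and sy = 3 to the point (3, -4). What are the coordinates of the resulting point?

Scaling matrix:
[[3, 0], [0, 3]]
Result: (3 × 3, -4 × 3) = (9, -12)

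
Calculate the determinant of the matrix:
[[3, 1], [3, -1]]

For a 2×2 matrix [[a, b], [c, d]], det = ad - bc
det = (3)(-1) - (1)(3) = -3 - 3 = -6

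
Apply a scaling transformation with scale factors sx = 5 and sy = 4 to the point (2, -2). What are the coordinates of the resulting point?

Scaling matrix:
[[5, 0], [0, 4]]
Result: (2 × 5, -2 × 4) = (10, -8)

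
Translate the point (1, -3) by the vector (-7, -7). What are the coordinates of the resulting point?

Translation by (-7, -7) (homogeneous matrix [[1, 0, -7], [0, 1, -7], [0, 0, 1]]):
x' = 1 + -7 = -6
y' = -3 + -7 = -10
Result: (-6, -10)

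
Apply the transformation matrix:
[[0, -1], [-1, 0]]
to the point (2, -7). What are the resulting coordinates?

Matrix multiplication:
[[0, -1], [-1, 0]] × [2, -7]ᵀ
= [(0)(2) + (-1)(-7), (-1)(2) + (0)(-7)]ᵀ
= [7, -2]ᵀ
Result: (7, -2)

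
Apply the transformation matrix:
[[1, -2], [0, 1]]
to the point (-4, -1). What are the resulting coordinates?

Matrix multiplication:
[[1, -2], [0, 1]] × [-4, -1]ᵀ
= [(1)(-4) + (-2)(-1), (0)(-4) + (1)(-1)]ᵀ
= [-2, -1]ᵀ
Result: (-2, -1)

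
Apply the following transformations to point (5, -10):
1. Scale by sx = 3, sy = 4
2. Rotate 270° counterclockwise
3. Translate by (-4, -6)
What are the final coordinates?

Step 1: Scale → (15, -40)
Step 2: Rotate 270° → (-40, -15)
Step 3: Translate → (-44, -21)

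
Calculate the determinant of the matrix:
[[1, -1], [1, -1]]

For a 2×2 matrix [[a, b], [c, d]], det = ad - bc
det = (1)(-1) - (-1)(1) = -1 - -1 = 0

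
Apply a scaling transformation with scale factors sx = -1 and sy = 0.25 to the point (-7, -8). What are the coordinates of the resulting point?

Scaling matrix:
[[-1, 0], [0, 0.25]]
Result: (-7 × -1, -8 × 0.25) = (7, -2)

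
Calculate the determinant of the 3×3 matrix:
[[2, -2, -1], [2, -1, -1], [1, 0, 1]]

Expansion along first row:
det = 2·det([[-1,-1],[0,1]]) - -2·det([[2,-1],[1,1]]) + -1·det([[2,-1],[1,0]])
    = 2·(-1·1 - -1·0) - -2·(2·1 - -1·1) + -1·(2·0 - -1·1)
    = 2·-1 - -2·3 + -1·1
    = -2 + 6 + -1 = 3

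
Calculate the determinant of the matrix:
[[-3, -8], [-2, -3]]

For a 2×2 matrix [[a, b], [c, d]], det = ad - bc
det = (-3)(-3) - (-8)(-2) = 9 - 16 = -7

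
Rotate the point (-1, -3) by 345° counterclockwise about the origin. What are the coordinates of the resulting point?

Rotation matrix for 345°: [[cos 345°, -sin 345°], [sin 345°, cos 345°]] ≈ [[0.965926, 0.258819], [-0.258819, 0.965926]]
[[0.965926, 0.258819], [-0.258819, 0.965926]] × [-1, -3]ᵀ ≈ [-1.7424, -2.6390]ᵀ
Result: (-1.7424, -2.6390)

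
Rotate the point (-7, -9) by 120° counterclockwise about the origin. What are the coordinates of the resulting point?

Rotation matrix for 120°: [[cos 120°, -sin 120°], [sin 120°, cos 120°]] ≈ [[-0.500000, -0.866025], [0.866025, -0.500000]]
[[-0.500000, -0.866025], [0.866025, -0.500000]] × [-7, -9]ᵀ ≈ [11.2942, -1.5622]ᵀ
Result: (11.2942, -1.5622)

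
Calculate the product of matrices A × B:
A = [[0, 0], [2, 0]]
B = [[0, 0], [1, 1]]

Matrix multiplication:
C[0][0] = 0×0 + 0×1 = 0
C[0][1] = 0×0 + 0×1 = 0
C[1][0] = 2×0 + 0×1 = 0
C[1][1] = 2×0 + 0×1 = 0
Result: [[0, 0], [0, 0]]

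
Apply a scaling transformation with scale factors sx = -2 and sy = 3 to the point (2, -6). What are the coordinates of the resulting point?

Scaling matrix:
[[-2, 0], [0, 3]]
Result: (2 × -2, -6 × 3) = (-4, -18)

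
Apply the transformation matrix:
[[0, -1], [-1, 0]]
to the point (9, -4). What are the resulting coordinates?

Matrix multiplication:
[[0, -1], [-1, 0]] × [9, -4]ᵀ
= [(0)(9) + (-1)(-4), (-1)(9) + (0)(-4)]ᵀ
= [4, -9]ᵀ
Result: (4, -9)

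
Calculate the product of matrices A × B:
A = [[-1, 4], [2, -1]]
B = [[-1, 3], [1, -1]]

Matrix multiplication:
C[0][0] = -1×-1 + 4×1 = 5
C[0][1] = -1×3 + 4×-1 = -7
C[1][0] = 2×-1 + -1×1 = -3
C[1][1] = 2×3 + -1×-1 = 7
Result: [[5, -7], [-3, 7]]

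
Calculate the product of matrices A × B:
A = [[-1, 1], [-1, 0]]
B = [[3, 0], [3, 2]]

Matrix multiplication:
C[0][0] = -1×3 + 1×3 = 0
C[0][1] = -1×0 + 1×2 = 2
C[1][0] = -1×3 + 0×3 = -3
C[1][1] = -1×0 + 0×2 = 0
Result: [[0, 2], [-3, 0]]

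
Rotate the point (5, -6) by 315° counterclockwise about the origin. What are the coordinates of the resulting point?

Rotation matrix for 315°: [[cos 315°, -sin 315°], [sin 315°, cos 315°]] ≈ [[0.707107, 0.707107], [-0.707107, 0.707107]]
[[0.707107, 0.707107], [-0.707107, 0.707107]] × [5, -6]ᵀ ≈ [-0.7071, -7.7782]ᵀ
Result: (-0.7071, -7.7782)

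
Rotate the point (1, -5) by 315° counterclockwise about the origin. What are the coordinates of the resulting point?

Rotation matrix for 315°: [[cos 315°, -sin 315°], [sin 315°, cos 315°]] ≈ [[0.707107, 0.707107], [-0.707107, 0.707107]]
[[0.707107, 0.707107], [-0.707107, 0.707107]] × [1, -5]ᵀ ≈ [-2.8284, -4.2426]ᵀ
Result: (-2.8284, -4.2426)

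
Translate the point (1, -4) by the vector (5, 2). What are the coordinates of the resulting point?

Translation by (5, 2) (homogeneous matrix [[1, 0, 5], [0, 1, 2], [0, 0, 1]]):
x' = 1 + 5 = 6
y' = -4 + 2 = -2
Result: (6, -2)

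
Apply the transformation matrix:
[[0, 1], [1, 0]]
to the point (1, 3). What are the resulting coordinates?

Matrix multiplication:
[[0, 1], [1, 0]] × [1, 3]ᵀ
= [(0)(1) + (1)(3), (1)(1) + (0)(3)]ᵀ
= [3, 1]ᵀ
Result: (3, 1)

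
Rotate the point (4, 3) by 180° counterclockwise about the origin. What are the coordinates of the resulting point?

Rotation matrix for 180°: [[cos 180°, -sin 180°], [sin 180°, cos 180°]] = [[-1, 0], [0, -1]]
[[-1, 0], [0, -1]] × [4, 3]ᵀ = [-4, -3]ᵀ
Result: (-4, -3)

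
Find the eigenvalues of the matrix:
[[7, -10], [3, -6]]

Characteristic equation: det(A - λI) = 0
λ² - (trace)λ + (det) = 0
trace = 7 + -6 = 1, det = (7)(-6) - (-10)(3) = -12
λ² - (1)λ + (-12) = 0
λ = (1 ± √((1)² - 4·(-12))) / 2 = (1 ± √49) / 2
Solving: λ = -3, 4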